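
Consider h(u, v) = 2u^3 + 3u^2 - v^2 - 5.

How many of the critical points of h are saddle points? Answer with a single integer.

1

h separates as a function of u plus a function of v, so ∇h=0 decouples.
∂h/∂u = 6u(u + 1) = 0 at u ∈ {-1, 0}; ∂h/∂v = -2v = 0 at v ∈ {0}.
The Hessian is diagonal: diag(h_uu, h_vv). Second derivatives: h_uu(-1)=-6, h_uu(0)=6; h_vv(0)=-2.
Saddle points occur where the two diagonal entries have opposite signs: (0, 0). Count: 1.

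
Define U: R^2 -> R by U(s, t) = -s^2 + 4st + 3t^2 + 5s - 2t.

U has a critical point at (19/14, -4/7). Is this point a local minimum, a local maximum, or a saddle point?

The Hessian of U is constant: H = [[-2, 4], [4, 6]].
det(H) = (-2)·6 − 4² = -28.
Since det(H) < 0, H is indefinite and the critical point is a saddle point.

saddle point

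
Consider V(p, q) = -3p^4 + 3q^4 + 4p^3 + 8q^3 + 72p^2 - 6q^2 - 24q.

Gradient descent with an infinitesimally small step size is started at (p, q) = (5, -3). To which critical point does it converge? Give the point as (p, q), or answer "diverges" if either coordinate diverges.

diverges

V is separable, so gradient descent decouples: p follows -∂V/∂p, q follows -∂V/∂q.
∂V/∂p = -12p(p - 4)(p + 3); at p=5 this is -480, so p increases.
∂V/∂q = 12(q - 1)(q + 1)(q + 2); at q=-3 this is -96, so q increases.
The p-coordinate has no critical point in that direction and runs off to infinity.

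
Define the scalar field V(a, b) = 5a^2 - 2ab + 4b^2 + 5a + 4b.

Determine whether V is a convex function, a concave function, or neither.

convex

V is quadratic, so its Hessian is the constant matrix H = [[10, -2], [-2, 8]].
det(H) = 76, tr(H) = 18.
det(H) > 0 and tr(H) > 0, so H is positive definite everywhere: convex.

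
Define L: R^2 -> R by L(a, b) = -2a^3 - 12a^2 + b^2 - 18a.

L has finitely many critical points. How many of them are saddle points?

L separates as a function of a plus a function of b, so ∇L=0 decouples.
∂L/∂a = -6(a + 1)(a + 3) = 0 at a ∈ {-3, -1}; ∂L/∂b = 2b = 0 at b ∈ {0}.
The Hessian is diagonal: diag(L_aa, L_bb). Second derivatives: L_aa(-3)=12, L_aa(-1)=-12; L_bb(0)=2.
Saddle points occur where the two diagonal entries have opposite signs: (-1, 0). Count: 1.

1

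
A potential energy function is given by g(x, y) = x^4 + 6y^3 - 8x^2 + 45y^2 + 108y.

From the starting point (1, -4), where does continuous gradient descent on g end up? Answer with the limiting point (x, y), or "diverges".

diverges

g is separable, so gradient descent decouples: x follows -∂g/∂x, y follows -∂g/∂y.
∂g/∂x = 4x(x - 2)(x + 2); at x=1 this is -12, so x increases.
∂g/∂y = 18(y + 2)(y + 3); at y=-4 this is 36, so y decreases.
The y-coordinate has no critical point in that direction and runs off to infinity.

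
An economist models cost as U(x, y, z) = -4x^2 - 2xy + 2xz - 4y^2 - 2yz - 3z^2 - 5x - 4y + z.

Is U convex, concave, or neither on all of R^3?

U is quadratic, so its Hessian is the constant matrix H = [[-8, -2, 2], [-2, -8, -2], [2, -2, -6]].
Leading principal minors: -8, 60, -280.
Signs alternate −, +, − ⇒ H ≺ 0 ⇒ concave.

concave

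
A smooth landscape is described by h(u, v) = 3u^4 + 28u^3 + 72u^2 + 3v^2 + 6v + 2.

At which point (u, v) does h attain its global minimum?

h(u,v) separates as P(u) + Q(v) + 2, so its minimum is min P + min Q + 2.
P'(u) = 12u(u + 3)(u + 4) vanishes at u ∈ {-4, -3, 0}; Q'(v) = 6v + 6 vanishes at v ∈ {-1}.
Local minima of P (where P''>0): P(-4)=128, P(0)=0. Local minima of Q: Q(-1)=-3.
So the global minimum of h is P(0) + Q(-1) + 2 = 0 − 3 + 2 = -1, attained at (0, -1).

(0, -1)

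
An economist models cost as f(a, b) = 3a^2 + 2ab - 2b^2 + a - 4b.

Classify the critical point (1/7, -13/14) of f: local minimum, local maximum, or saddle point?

saddle point

The Hessian of f is constant: H = [[6, 2], [2, -4]].
det(H) = 6·(-4) − 2² = -28.
Since det(H) < 0, H is indefinite and the critical point is a saddle point.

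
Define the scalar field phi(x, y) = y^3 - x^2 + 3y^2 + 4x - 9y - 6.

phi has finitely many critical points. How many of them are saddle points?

phi separates as a function of x plus a function of y, so ∇phi=0 decouples.
∂phi/∂x = -2(x - 2) = 0 at x ∈ {2}; ∂phi/∂y = 3(y - 1)(y + 3) = 0 at y ∈ {-3, 1}.
The Hessian is diagonal: diag(phi_xx, phi_yy). Second derivatives: phi_xx(2)=-2; phi_yy(-3)=-12, phi_yy(1)=12.
Saddle points occur where the two diagonal entries have opposite signs: (2, 1). Count: 1.

1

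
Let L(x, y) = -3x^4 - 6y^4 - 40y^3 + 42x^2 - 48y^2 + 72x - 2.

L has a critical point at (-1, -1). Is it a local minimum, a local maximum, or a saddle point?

The mixed partial ∂²L/∂x∂y is 0, so the Hessian at any point is diag(L_xx, L_yy) = diag(12(-3x^2 + 7), -24(3y^2 + 10y + 4)).
At (-1, -1): H = diag(48, 72).
Both eigenvalues are positive, so H is positive definite: a local minimum.

local minimum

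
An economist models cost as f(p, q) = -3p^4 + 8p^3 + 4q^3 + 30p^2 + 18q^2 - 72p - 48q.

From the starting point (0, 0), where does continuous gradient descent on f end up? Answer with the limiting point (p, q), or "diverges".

f is separable, so gradient descent decouples: p follows -∂f/∂p, q follows -∂f/∂q.
∂f/∂p = -12(p - 3)(p - 1)(p + 2); at p=0 this is -72, so p increases.
∂f/∂q = 12(q - 1)(q + 4); at q=0 this is -48, so q increases.
p converges to its nearest critical value 1 (a local min of the p-part); q converges to 1. The iterate converges to (1, 1).

(1, 1)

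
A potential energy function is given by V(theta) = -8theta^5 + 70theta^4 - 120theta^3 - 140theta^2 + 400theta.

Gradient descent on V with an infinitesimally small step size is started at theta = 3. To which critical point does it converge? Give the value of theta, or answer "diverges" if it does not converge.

2

V'(theta) = -40(theta - 5)(theta - 2)(theta - 1)(theta + 1), so V'(3) = 640.
Gradient descent moves in the -V' direction, i.e. theta is decreasing.
The nearest critical point in that direction is theta = 2, where V'' = 360 > 0 (a local minimum). The iterate converges there.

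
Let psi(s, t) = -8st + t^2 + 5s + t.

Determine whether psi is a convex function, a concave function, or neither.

psi is quadratic, so its Hessian is the constant matrix H = [[0, -8], [-8, 2]].
det(H) = -64, tr(H) = 2.
det(H) < 0, so H is indefinite: neither convex nor concave.

neither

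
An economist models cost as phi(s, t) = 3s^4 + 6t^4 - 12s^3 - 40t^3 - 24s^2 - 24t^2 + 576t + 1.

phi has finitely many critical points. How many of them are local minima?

4

phi separates as a function of s plus a function of t, so ∇phi=0 decouples.
∂phi/∂s = 12s(s - 4)(s + 1) = 0 at s ∈ {-1, 0, 4}; ∂phi/∂t = 24(t - 4)(t - 3)(t + 2) = 0 at t ∈ {-2, 3, 4}.
The Hessian is diagonal: diag(phi_ss, phi_tt). Second derivatives: phi_ss(-1)=60, phi_ss(0)=-48, phi_ss(4)=240; phi_tt(-2)=720, phi_tt(3)=-120, phi_tt(4)=144.
Local minima occur where both diagonal entries positive: (-1, -2), (-1, 4), (4, -2), (4, 4). Count: 4.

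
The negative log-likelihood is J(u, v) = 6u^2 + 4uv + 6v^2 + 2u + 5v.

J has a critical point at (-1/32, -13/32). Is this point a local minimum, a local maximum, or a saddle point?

The Hessian of J is constant: H = [[12, 4], [4, 12]].
det(H) = 12·12 − 4² = 128.
det(H) > 0 and tr(H) = 24 > 0, so H is positive definite and the point is a local minimum.

local minimum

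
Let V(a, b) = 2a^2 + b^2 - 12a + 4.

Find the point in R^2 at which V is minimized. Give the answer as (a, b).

V(a,b) separates as P(a) + Q(b) + 4, so its minimum is min P + min Q + 4.
P'(a) = 4a - 12 vanishes at a ∈ {3}; Q'(b) = 2b vanishes at b ∈ {0}.
Local minima of P (where P''>0): P(3)=-18. Local minima of Q: Q(0)=0.
So the global minimum of V is P(3) + Q(0) + 4 = -18 + 0 + 4 = -14, attained at (3, 0).

(3, 0)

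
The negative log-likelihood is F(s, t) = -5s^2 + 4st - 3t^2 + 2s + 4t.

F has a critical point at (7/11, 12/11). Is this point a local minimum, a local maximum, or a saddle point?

The Hessian of F is constant: H = [[-10, 4], [4, -6]].
det(H) = (-10)·(-6) − 4² = 44.
det(H) > 0 and tr(H) = -16 < 0, so H is negative definite and the point is a local maximum.

local maximum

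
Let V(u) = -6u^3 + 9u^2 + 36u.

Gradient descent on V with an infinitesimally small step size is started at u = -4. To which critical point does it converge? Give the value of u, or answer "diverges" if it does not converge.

V'(u) = -18(u - 2)(u + 1), so V'(-4) = -324.
Gradient descent moves in the -V' direction, i.e. u is increasing.
The nearest critical point in that direction is u = -1, where V'' = 54 > 0 (a local minimum). The iterate converges there.

-1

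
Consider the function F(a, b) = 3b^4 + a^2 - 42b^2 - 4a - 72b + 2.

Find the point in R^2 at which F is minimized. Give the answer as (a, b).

F(a,b) separates as P(a) + Q(b) + 2, so its minimum is min P + min Q + 2.
P'(a) = 2a - 4 vanishes at a ∈ {2}; Q'(b) = 12(b - 3)(b + 1)(b + 2) vanishes at b ∈ {-2, -1, 3}.
Local minima of P (where P''>0): P(2)=-4. Local minima of Q: Q(-2)=24, Q(3)=-351.
So the global minimum of F is P(2) + Q(3) + 2 = -4 − 351 + 2 = -353, attained at (2, 3).

(2, 3)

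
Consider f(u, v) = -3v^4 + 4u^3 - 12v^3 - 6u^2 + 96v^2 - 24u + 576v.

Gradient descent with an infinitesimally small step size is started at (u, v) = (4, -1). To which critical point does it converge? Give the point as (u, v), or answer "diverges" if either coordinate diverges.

f is separable, so gradient descent decouples: u follows -∂f/∂u, v follows -∂f/∂v.
∂f/∂u = 12(u - 2)(u + 1); at u=4 this is 120, so u decreases.
∂f/∂v = -12(v - 4)(v + 3)(v + 4); at v=-1 this is 360, so v decreases.
u converges to its nearest critical value 2 (a local min of the u-part); v converges to -3. The iterate converges to (2, -3).

(2, -3)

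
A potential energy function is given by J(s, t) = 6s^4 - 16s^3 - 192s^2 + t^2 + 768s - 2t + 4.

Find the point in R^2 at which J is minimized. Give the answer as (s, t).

J(s,t) separates as P(s) + Q(t) + 4, so its minimum is min P + min Q + 4.
P'(s) = 24(s - 4)(s - 2)(s + 4) vanishes at s ∈ {-4, 2, 4}; Q'(t) = 2(t - 1) vanishes at t ∈ {1}.
Local minima of P (where P''>0): P(-4)=-3584, P(4)=512. Local minima of Q: Q(1)=-1.
So the global minimum of J is P(-4) + Q(1) + 4 = -3584 − 1 + 4 = -3581, attained at (-4, 1).

(-4, 1)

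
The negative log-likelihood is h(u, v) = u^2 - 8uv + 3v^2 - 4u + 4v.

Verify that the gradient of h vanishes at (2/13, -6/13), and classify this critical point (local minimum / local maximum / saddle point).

saddle point

∇h = (2u - 8v - 4, -8u + 6v + 4); substituting (2/13, -6/13) gives ∇h = (0, 0), so (2/13, -6/13) is indeed a critical point.
The Hessian of h is constant: H = [[2, -8], [-8, 6]].
det(H) = 2·6 − (-8)² = -52.
Since det(H) < 0, H is indefinite and the critical point is a saddle point.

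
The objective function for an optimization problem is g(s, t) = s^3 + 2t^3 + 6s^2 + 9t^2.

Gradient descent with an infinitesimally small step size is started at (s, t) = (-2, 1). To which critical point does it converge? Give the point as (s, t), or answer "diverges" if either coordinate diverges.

g is separable, so gradient descent decouples: s follows -∂g/∂s, t follows -∂g/∂t.
∂g/∂s = 3s(s + 4); at s=-2 this is -12, so s increases.
∂g/∂t = 6t(t + 3); at t=1 this is 24, so t decreases.
s converges to its nearest critical value 0 (a local min of the s-part); t converges to 0. The iterate converges to (0, 0).

(0, 0)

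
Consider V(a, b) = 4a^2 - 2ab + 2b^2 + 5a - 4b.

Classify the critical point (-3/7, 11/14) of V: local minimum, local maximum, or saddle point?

The Hessian of V is constant: H = [[8, -2], [-2, 4]].
det(H) = 8·4 − (-2)² = 28.
det(H) > 0 and tr(H) = 12 > 0, so H is positive definite and the point is a local minimum.

local minimum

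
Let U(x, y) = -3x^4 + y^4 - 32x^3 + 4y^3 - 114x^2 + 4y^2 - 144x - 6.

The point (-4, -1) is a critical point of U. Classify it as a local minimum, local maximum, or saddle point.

The mixed partial ∂²U/∂x∂y is 0, so the Hessian at any point is diag(U_xx, U_yy) = diag(-12(3x^2 + 16x + 19), 4(3y^2 + 6y + 2)).
At (-4, -1): H = diag(-36, -4).
Both eigenvalues are negative, so H is negative definite: a local maximum.

local maximum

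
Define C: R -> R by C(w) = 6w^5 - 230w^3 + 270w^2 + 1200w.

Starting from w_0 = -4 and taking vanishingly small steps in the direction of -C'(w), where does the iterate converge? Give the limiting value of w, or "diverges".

C'(w) = 30(w - 4)(w - 2)(w + 1)(w + 5), so C'(-4) = -4320.
Gradient descent moves in the -C' direction, i.e. w is increasing.
The nearest critical point in that direction is w = -1, where C'' = 1800 > 0 (a local minimum). The iterate converges there.

-1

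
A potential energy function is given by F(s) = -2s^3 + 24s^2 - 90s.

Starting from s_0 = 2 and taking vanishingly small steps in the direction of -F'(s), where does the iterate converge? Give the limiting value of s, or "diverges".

3

F'(s) = -6(s - 5)(s - 3), so F'(2) = -18.
Gradient descent moves in the -F' direction, i.e. s is increasing.
The nearest critical point in that direction is s = 3, where F'' = 12 > 0 (a local minimum). The iterate converges there.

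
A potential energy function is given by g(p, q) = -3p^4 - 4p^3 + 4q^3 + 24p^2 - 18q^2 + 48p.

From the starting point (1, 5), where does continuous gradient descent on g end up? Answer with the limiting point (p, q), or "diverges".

g is separable, so gradient descent decouples: p follows -∂g/∂p, q follows -∂g/∂q.
∂g/∂p = -12(p - 2)(p + 1)(p + 2); at p=1 this is 72, so p decreases.
∂g/∂q = 12q(q - 3); at q=5 this is 120, so q decreases.
p converges to its nearest critical value -1 (a local min of the p-part); q converges to 3. The iterate converges to (-1, 3).

(-1, 3)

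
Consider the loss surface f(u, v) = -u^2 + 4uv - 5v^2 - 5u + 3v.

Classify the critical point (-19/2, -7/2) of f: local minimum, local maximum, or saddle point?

local maximum

The Hessian of f is constant: H = [[-2, 4], [4, -10]].
det(H) = (-2)·(-10) − 4² = 4.
det(H) > 0 and tr(H) = -12 < 0, so H is negative definite and the point is a local maximum.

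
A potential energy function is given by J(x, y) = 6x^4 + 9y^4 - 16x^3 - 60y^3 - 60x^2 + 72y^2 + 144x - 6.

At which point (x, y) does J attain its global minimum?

(-2, 4)

J(x,y) separates as P(x) + Q(y) − 6, so its minimum is min P + min Q − 6.
P'(x) = 24(x - 3)(x - 1)(x + 2) vanishes at x ∈ {-2, 1, 3}; Q'(y) = 36y(y - 4)(y - 1) vanishes at y ∈ {0, 1, 4}.
Local minima of P (where P''>0): P(-2)=-304, P(3)=-54. Local minima of Q: Q(0)=0, Q(4)=-384.
So the global minimum of J is P(-2) + Q(4) − 6 = -304 − 384 − 6 = -694, attained at (-2, 4).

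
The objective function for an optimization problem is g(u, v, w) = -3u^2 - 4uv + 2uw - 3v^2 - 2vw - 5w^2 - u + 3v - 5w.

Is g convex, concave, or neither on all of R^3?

concave

g is quadratic, so its Hessian is the constant matrix H = [[-6, -4, 2], [-4, -6, -2], [2, -2, -10]].
Leading principal minors: -6, 20, -120.
Signs alternate −, +, − ⇒ H ≺ 0 ⇒ concave.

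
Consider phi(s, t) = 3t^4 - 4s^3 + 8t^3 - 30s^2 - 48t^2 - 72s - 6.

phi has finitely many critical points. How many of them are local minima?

2

phi separates as a function of s plus a function of t, so ∇phi=0 decouples.
∂phi/∂s = -12(s + 2)(s + 3) = 0 at s ∈ {-3, -2}; ∂phi/∂t = 12t(t - 2)(t + 4) = 0 at t ∈ {-4, 0, 2}.
The Hessian is diagonal: diag(phi_ss, phi_tt). Second derivatives: phi_ss(-3)=12, phi_ss(-2)=-12; phi_tt(-4)=288, phi_tt(0)=-96, phi_tt(2)=144.
Local minima occur where both diagonal entries positive: (-3, -4), (-3, 2). Count: 2.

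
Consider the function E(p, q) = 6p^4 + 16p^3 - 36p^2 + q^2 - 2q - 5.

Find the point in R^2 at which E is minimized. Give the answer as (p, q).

(-3, 1)

E(p,q) separates as A(p) + B(q) − 5, so its minimum is min A + min B − 5.
A'(p) = 24p(p - 1)(p + 3) vanishes at p ∈ {-3, 0, 1}; B'(q) = 2q - 2 vanishes at q ∈ {1}.
Local minima of A (where A''>0): A(-3)=-270, A(1)=-14. Local minima of B: B(1)=-1.
So the global minimum of E is A(-3) + B(1) − 5 = -270 − 1 − 5 = -276, attained at (-3, 1).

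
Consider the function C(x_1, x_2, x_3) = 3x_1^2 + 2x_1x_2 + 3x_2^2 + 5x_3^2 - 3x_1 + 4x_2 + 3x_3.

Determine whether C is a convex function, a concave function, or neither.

convex

C is quadratic, so its Hessian is the constant matrix H = [[6, 2, 0], [2, 6, 0], [0, 0, 10]].
Leading principal minors: 6, 32, 320.
All positive ⇒ H ≻ 0 ⇒ convex.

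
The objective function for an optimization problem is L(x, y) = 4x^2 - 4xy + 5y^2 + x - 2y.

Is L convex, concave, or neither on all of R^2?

convex

L is quadratic, so its Hessian is the constant matrix H = [[8, -4], [-4, 10]].
det(H) = 64, tr(H) = 18.
det(H) > 0 and tr(H) > 0, so H is positive definite everywhere: convex.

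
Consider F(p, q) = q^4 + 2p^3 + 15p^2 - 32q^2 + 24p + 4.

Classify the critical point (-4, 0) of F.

local maximum

The mixed partial ∂²F/∂p∂q is 0, so the Hessian at any point is diag(F_pp, F_qq) = diag(6(2p + 5), 4(3q^2 - 16)).
At (-4, 0): H = diag(-18, -64).
Both eigenvalues are negative, so H is negative definite: a local maximum.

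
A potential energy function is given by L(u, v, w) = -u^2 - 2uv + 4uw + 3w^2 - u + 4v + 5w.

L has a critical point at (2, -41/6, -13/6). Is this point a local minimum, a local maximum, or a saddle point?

saddle point

The Hessian is constant: H = [[-2, -2, 4], [-2, 0, 0], [4, 0, 6]].
Leading principal minors: Δ₁ = -2, Δ₂ = -4, Δ₃ = -24.
The minors fit neither the all-positive nor the alternating-sign pattern, so H is indefinite: a saddle point.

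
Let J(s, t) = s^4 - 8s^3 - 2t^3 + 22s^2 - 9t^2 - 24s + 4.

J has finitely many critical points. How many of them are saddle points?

3

J separates as a function of s plus a function of t, so ∇J=0 decouples.
∂J/∂s = 4(s - 3)(s - 2)(s - 1) = 0 at s ∈ {1, 2, 3}; ∂J/∂t = -6t(t + 3) = 0 at t ∈ {-3, 0}.
The Hessian is diagonal: diag(J_ss, J_tt). Second derivatives: J_ss(1)=8, J_ss(2)=-4, J_ss(3)=8; J_tt(-3)=18, J_tt(0)=-18.
Saddle points occur where the two diagonal entries have opposite signs: (1, 0), (2, -3), (3, 0). Count: 3.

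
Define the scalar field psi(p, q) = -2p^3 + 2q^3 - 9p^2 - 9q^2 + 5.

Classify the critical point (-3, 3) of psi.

The mixed partial ∂²psi/∂p∂q is 0, so the Hessian at any point is diag(psi_pp, psi_qq) = diag(-6(2p + 3), 6(2q - 3)).
At (-3, 3): H = diag(18, 18).
Both eigenvalues are positive, so H is positive definite: a local minimum.

local minimum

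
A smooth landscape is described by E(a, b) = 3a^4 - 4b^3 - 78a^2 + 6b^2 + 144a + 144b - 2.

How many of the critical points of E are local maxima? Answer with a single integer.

E separates as a function of a plus a function of b, so ∇E=0 decouples.
∂E/∂a = 12(a - 3)(a - 1)(a + 4) = 0 at a ∈ {-4, 1, 3}; ∂E/∂b = -12(b - 4)(b + 3) = 0 at b ∈ {-3, 4}.
The Hessian is diagonal: diag(E_aa, E_bb). Second derivatives: E_aa(-4)=420, E_aa(1)=-120, E_aa(3)=168; E_bb(-3)=84, E_bb(4)=-84.
Local maxima occur where both diagonal entries negative: (1, 4). Count: 1.

1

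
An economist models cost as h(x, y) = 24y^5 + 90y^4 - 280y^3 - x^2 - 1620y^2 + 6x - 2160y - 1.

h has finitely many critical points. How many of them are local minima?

0

h separates as a function of x plus a function of y, so ∇h=0 decouples.
∂h/∂x = -2(x - 3) = 0 at x ∈ {3}; ∂h/∂y = 120(y - 3)(y + 1)(y + 2)(y + 3) = 0 at y ∈ {-3, -2, -1, 3}.
The Hessian is diagonal: diag(h_xx, h_yy). Second derivatives: h_xx(3)=-2; h_yy(-3)=-1440, h_yy(-2)=600, h_yy(-1)=-960, h_yy(3)=14400.
Local minima occur where both diagonal entries positive: none. Count: 0.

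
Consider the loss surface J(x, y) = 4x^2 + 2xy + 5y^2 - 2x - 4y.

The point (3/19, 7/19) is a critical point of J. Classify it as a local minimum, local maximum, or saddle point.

local minimum

The Hessian of J is constant: H = [[8, 2], [2, 10]].
det(H) = 8·10 − 2² = 76.
det(H) > 0 and tr(H) = 18 > 0, so H is positive definite and the point is a local minimum.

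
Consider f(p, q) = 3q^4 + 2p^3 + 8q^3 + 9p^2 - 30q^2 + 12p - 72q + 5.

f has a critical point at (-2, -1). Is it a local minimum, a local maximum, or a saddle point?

The mixed partial ∂²f/∂p∂q is 0, so the Hessian at any point is diag(f_pp, f_qq) = diag(6(2p + 3), 12(3q^2 + 4q - 5)).
At (-2, -1): H = diag(-6, -72).
Both eigenvalues are negative, so H is negative definite: a local maximum.

local maximum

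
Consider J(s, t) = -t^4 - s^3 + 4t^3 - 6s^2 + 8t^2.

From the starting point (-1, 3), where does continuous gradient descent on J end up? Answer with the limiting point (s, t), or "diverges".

J is separable, so gradient descent decouples: s follows -∂J/∂s, t follows -∂J/∂t.
∂J/∂s = -3s(s + 4); at s=-1 this is 9, so s decreases.
∂J/∂t = -4t(t - 4)(t + 1); at t=3 this is 48, so t decreases.
s converges to its nearest critical value -4 (a local min of the s-part); t converges to 0. The iterate converges to (-4, 0).

(-4, 0)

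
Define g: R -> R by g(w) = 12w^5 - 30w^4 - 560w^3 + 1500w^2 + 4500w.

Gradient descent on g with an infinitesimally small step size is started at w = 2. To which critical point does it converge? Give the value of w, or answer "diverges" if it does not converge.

-1

g'(w) = 60(w - 5)(w - 3)(w + 1)(w + 5), so g'(2) = 3780.
Gradient descent moves in the -g' direction, i.e. w is decreasing.
The nearest critical point in that direction is w = -1, where g'' = 5760 > 0 (a local minimum). The iterate converges there.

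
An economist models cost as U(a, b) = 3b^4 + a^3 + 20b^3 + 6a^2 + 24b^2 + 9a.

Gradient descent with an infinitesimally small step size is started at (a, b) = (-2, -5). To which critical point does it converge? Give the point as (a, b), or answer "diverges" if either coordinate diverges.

U is separable, so gradient descent decouples: a follows -∂U/∂a, b follows -∂U/∂b.
∂U/∂a = 3(a + 1)(a + 3); at a=-2 this is -3, so a increases.
∂U/∂b = 12b(b + 1)(b + 4); at b=-5 this is -240, so b increases.
a converges to its nearest critical value -1 (a local min of the a-part); b converges to -4. The iterate converges to (-1, -4).

(-1, -4)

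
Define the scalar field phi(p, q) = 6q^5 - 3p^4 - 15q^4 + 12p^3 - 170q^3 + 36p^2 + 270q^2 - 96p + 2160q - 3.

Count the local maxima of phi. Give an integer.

4

phi separates as a function of p plus a function of q, so ∇phi=0 decouples.
∂phi/∂p = -12(p - 4)(p - 1)(p + 2) = 0 at p ∈ {-2, 1, 4}; ∂phi/∂q = 30(q - 4)(q - 3)(q + 2)(q + 3) = 0 at q ∈ {-3, -2, 3, 4}.
The Hessian is diagonal: diag(phi_pp, phi_qq). Second derivatives: phi_pp(-2)=-216, phi_pp(1)=108, phi_pp(4)=-216; phi_qq(-3)=-1260, phi_qq(-2)=900, phi_qq(3)=-900, phi_qq(4)=1260.
Local maxima occur where both diagonal entries negative: (-2, -3), (-2, 3), (4, -3), (4, 3). Count: 4.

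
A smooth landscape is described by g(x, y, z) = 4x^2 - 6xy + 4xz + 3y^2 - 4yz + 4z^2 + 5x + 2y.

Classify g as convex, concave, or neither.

convex

g is quadratic, so its Hessian is the constant matrix H = [[8, -6, 4], [-6, 6, -4], [4, -4, 8]].
Leading principal minors: 8, 12, 64.
All positive ⇒ H ≻ 0 ⇒ convex.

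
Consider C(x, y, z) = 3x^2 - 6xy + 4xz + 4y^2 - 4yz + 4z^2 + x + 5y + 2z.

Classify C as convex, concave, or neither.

convex

C is quadratic, so its Hessian is the constant matrix H = [[6, -6, 4], [-6, 8, -4], [4, -4, 8]].
Leading principal minors: 6, 12, 64.
All positive ⇒ H ≻ 0 ⇒ convex.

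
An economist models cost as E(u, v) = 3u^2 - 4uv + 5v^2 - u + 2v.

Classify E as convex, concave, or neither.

convex

E is quadratic, so its Hessian is the constant matrix H = [[6, -4], [-4, 10]].
det(H) = 44, tr(H) = 16.
det(H) > 0 and tr(H) > 0, so H is positive definite everywhere: convex.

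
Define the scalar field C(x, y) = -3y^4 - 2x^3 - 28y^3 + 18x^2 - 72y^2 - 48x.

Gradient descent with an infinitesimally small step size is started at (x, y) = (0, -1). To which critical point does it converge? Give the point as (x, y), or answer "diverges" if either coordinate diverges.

(2, -3)

C is separable, so gradient descent decouples: x follows -∂C/∂x, y follows -∂C/∂y.
∂C/∂x = -6(x - 4)(x - 2); at x=0 this is -48, so x increases.
∂C/∂y = -12y(y + 3)(y + 4); at y=-1 this is 72, so y decreases.
x converges to its nearest critical value 2 (a local min of the x-part); y converges to -3. The iterate converges to (2, -3).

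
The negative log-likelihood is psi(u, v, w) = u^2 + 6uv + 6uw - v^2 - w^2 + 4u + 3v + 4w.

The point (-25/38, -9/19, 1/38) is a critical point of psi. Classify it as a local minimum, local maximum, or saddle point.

saddle point

The Hessian is constant: H = [[2, 6, 6], [6, -2, 0], [6, 0, -2]].
Leading principal minors: Δ₁ = 2, Δ₂ = -40, Δ₃ = 152.
The minors fit neither the all-positive nor the alternating-sign pattern, so H is indefinite: a saddle point.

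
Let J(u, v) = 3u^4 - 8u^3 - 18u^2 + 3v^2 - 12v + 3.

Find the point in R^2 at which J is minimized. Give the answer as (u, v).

(3, 2)

J(u,v) separates as P(u) + Q(v) + 3, so its minimum is min P + min Q + 3.
P'(u) = 12u(u - 3)(u + 1) vanishes at u ∈ {-1, 0, 3}; Q'(v) = 6v - 12 vanishes at v ∈ {2}.
Local minima of P (where P''>0): P(-1)=-7, P(3)=-135. Local minima of Q: Q(2)=-12.
So the global minimum of J is P(3) + Q(2) + 3 = -135 − 12 + 3 = -144, attained at (3, 2).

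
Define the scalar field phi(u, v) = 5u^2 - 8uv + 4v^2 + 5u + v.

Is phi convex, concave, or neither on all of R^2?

convex

phi is quadratic, so its Hessian is the constant matrix H = [[10, -8], [-8, 8]].
det(H) = 16, tr(H) = 18.
det(H) > 0 and tr(H) > 0, so H is positive definite everywhere: convex.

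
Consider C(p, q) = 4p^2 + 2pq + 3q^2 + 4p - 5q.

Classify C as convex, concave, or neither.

convex

C is quadratic, so its Hessian is the constant matrix H = [[8, 2], [2, 6]].
det(H) = 44, tr(H) = 14.
det(H) > 0 and tr(H) > 0, so H is positive definite everywhere: convex.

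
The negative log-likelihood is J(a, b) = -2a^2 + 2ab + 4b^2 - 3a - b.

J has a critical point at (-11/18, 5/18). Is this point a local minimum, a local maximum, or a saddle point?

saddle point

The Hessian of J is constant: H = [[-4, 2], [2, 8]].
det(H) = (-4)·8 − 2² = -36.
Since det(H) < 0, H is indefinite and the critical point is a saddle point.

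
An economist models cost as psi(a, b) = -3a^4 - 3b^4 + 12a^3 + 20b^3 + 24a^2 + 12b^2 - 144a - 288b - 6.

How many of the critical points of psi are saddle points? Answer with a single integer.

4

psi separates as a function of a plus a function of b, so ∇psi=0 decouples.
∂psi/∂a = -12(a - 3)(a - 2)(a + 2) = 0 at a ∈ {-2, 2, 3}; ∂psi/∂b = -12(b - 4)(b - 3)(b + 2) = 0 at b ∈ {-2, 3, 4}.
The Hessian is diagonal: diag(psi_aa, psi_bb). Second derivatives: psi_aa(-2)=-240, psi_aa(2)=48, psi_aa(3)=-60; psi_bb(-2)=-360, psi_bb(3)=60, psi_bb(4)=-72.
Saddle points occur where the two diagonal entries have opposite signs: (-2, 3), (2, -2), (2, 4), (3, 3). Count: 4.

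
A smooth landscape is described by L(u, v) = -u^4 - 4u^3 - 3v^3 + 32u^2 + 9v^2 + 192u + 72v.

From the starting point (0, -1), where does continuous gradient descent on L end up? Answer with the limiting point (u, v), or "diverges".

(-3, -2)

L is separable, so gradient descent decouples: u follows -∂L/∂u, v follows -∂L/∂v.
∂L/∂u = -4(u - 4)(u + 3)(u + 4); at u=0 this is 192, so u decreases.
∂L/∂v = -9(v - 4)(v + 2); at v=-1 this is 45, so v decreases.
u converges to its nearest critical value -3 (a local min of the u-part); v converges to -2. The iterate converges to (-3, -2).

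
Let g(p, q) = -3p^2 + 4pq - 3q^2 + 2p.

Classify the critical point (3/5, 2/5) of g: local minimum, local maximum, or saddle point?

The Hessian of g is constant: H = [[-6, 4], [4, -6]].
det(H) = (-6)·(-6) − 4² = 20.
det(H) > 0 and tr(H) = -12 < 0, so H is negative definite and the point is a local maximum.

local maximum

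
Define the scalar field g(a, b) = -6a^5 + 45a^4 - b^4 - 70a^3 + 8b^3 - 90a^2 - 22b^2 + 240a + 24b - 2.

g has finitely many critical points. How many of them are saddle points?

6

g separates as a function of a plus a function of b, so ∇g=0 decouples.
∂g/∂a = -30(a - 4)(a - 2)(a - 1)(a + 1) = 0 at a ∈ {-1, 1, 2, 4}; ∂g/∂b = -4(b - 3)(b - 2)(b - 1) = 0 at b ∈ {1, 2, 3}.
The Hessian is diagonal: diag(g_aa, g_bb). Second derivatives: g_aa(-1)=900, g_aa(1)=-180, g_aa(2)=180, g_aa(4)=-900; g_bb(1)=-8, g_bb(2)=4, g_bb(3)=-8.
Saddle points occur where the two diagonal entries have opposite signs: (-1, 1), (-1, 3), (1, 2), (2, 1), (2, 3), (4, 2). Count: 6.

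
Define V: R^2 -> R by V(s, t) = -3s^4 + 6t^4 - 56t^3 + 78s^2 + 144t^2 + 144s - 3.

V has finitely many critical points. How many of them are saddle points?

V separates as a function of s plus a function of t, so ∇V=0 decouples.
∂V/∂s = -12(s - 4)(s + 1)(s + 3) = 0 at s ∈ {-3, -1, 4}; ∂V/∂t = 24t(t - 4)(t - 3) = 0 at t ∈ {0, 3, 4}.
The Hessian is diagonal: diag(V_ss, V_tt). Second derivatives: V_ss(-3)=-168, V_ss(-1)=120, V_ss(4)=-420; V_tt(0)=288, V_tt(3)=-72, V_tt(4)=96.
Saddle points occur where the two diagonal entries have opposite signs: (-3, 0), (-3, 4), (-1, 3), (4, 0), (4, 4). Count: 5.

5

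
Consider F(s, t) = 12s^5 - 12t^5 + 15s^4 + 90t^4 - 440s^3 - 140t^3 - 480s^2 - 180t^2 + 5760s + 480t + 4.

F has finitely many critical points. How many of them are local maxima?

4

F separates as a function of s plus a function of t, so ∇F=0 decouples.
∂F/∂s = 60(s - 4)(s - 2)(s + 3)(s + 4) = 0 at s ∈ {-4, -3, 2, 4}; ∂F/∂t = -60(t - 4)(t - 2)(t - 1)(t + 1) = 0 at t ∈ {-1, 1, 2, 4}.
The Hessian is diagonal: diag(F_ss, F_tt). Second derivatives: F_ss(-4)=-2880, F_ss(-3)=2100, F_ss(2)=-3600, F_ss(4)=6720; F_tt(-1)=1800, F_tt(1)=-360, F_tt(2)=360, F_tt(4)=-1800.
Local maxima occur where both diagonal entries negative: (-4, 1), (-4, 4), (2, 1), (2, 4). Count: 4.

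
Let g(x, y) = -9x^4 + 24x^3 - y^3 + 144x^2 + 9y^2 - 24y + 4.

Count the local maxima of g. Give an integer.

2

g separates as a function of x plus a function of y, so ∇g=0 decouples.
∂g/∂x = -36x(x - 4)(x + 2) = 0 at x ∈ {-2, 0, 4}; ∂g/∂y = -3(y - 4)(y - 2) = 0 at y ∈ {2, 4}.
The Hessian is diagonal: diag(g_xx, g_yy). Second derivatives: g_xx(-2)=-432, g_xx(0)=288, g_xx(4)=-864; g_yy(2)=6, g_yy(4)=-6.
Local maxima occur where both diagonal entries negative: (-2, 4), (4, 4). Count: 2.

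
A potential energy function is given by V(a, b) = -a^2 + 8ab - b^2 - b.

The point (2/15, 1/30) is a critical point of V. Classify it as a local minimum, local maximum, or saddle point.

The Hessian of V is constant: H = [[-2, 8], [8, -2]].
det(H) = (-2)·(-2) − 8² = -60.
Since det(H) < 0, H is indefinite and the critical point is a saddle point.

saddle point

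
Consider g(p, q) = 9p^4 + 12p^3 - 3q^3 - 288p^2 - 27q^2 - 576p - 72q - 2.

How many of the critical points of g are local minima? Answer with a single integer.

g separates as a function of p plus a function of q, so ∇g=0 decouples.
∂g/∂p = 36(p - 4)(p + 1)(p + 4) = 0 at p ∈ {-4, -1, 4}; ∂g/∂q = -9(q + 2)(q + 4) = 0 at q ∈ {-4, -2}.
The Hessian is diagonal: diag(g_pp, g_qq). Second derivatives: g_pp(-4)=864, g_pp(-1)=-540, g_pp(4)=1440; g_qq(-4)=18, g_qq(-2)=-18.
Local minima occur where both diagonal entries positive: (-4, -4), (4, -4). Count: 2.

2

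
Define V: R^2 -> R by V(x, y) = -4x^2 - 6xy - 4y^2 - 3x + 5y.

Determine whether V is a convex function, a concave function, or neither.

concave

V is quadratic, so its Hessian is the constant matrix H = [[-8, -6], [-6, -8]].
det(H) = 28, tr(H) = -16.
det(H) > 0 and tr(H) < 0, so H is negative definite everywhere: concave.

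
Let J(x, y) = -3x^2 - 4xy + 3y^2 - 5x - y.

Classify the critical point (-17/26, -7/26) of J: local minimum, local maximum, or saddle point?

The Hessian of J is constant: H = [[-6, -4], [-4, 6]].
det(H) = (-6)·6 − (-4)² = -52.
Since det(H) < 0, H is indefinite and the critical point is a saddle point.

saddle point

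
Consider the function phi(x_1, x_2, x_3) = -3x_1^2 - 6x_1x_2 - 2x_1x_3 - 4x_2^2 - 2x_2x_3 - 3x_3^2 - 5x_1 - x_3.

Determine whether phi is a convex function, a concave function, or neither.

phi is quadratic, so its Hessian is the constant matrix H = [[-6, -6, -2], [-6, -8, -2], [-2, -2, -6]].
Leading principal minors: -6, 12, -64.
Signs alternate −, +, − ⇒ H ≺ 0 ⇒ concave.

concave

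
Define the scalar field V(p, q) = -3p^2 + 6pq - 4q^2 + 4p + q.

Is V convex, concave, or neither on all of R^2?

concave

V is quadratic, so its Hessian is the constant matrix H = [[-6, 6], [6, -8]].
det(H) = 12, tr(H) = -14.
det(H) > 0 and tr(H) < 0, so H is negative definite everywhere: concave.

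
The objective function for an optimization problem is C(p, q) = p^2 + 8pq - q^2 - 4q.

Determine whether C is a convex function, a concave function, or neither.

neither

C is quadratic, so its Hessian is the constant matrix H = [[2, 8], [8, -2]].
det(H) = -68, tr(H) = 0.
det(H) < 0, so H is indefinite: neither convex nor concave.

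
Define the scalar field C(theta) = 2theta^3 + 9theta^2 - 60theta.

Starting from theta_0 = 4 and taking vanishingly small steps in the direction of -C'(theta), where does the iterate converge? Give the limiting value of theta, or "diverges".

C'(theta) = 6(theta - 2)(theta + 5), so C'(4) = 108.
Gradient descent moves in the -C' direction, i.e. theta is decreasing.
The nearest critical point in that direction is theta = 2, where C'' = 42 > 0 (a local minimum). The iterate converges there.

2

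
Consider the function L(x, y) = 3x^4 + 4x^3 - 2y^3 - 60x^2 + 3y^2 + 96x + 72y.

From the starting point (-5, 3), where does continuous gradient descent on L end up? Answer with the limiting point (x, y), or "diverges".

(-4, -3)

L is separable, so gradient descent decouples: x follows -∂L/∂x, y follows -∂L/∂y.
∂L/∂x = 12(x - 2)(x - 1)(x + 4); at x=-5 this is -504, so x increases.
∂L/∂y = -6(y - 4)(y + 3); at y=3 this is 36, so y decreases.
x converges to its nearest critical value -4 (a local min of the x-part); y converges to -3. The iterate converges to (-4, -3).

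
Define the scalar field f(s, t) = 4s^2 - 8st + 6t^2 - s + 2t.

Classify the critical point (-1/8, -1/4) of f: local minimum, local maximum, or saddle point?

The Hessian of f is constant: H = [[8, -8], [-8, 12]].
det(H) = 8·12 − (-8)² = 32.
det(H) > 0 and tr(H) = 20 > 0, so H is positive definite and the point is a local minimum.

local minimum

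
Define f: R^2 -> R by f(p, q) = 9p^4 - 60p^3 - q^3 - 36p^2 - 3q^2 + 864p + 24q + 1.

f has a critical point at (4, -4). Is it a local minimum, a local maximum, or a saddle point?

local minimum

The mixed partial ∂²f/∂p∂q is 0, so the Hessian at any point is diag(f_pp, f_qq) = diag(36(3p^2 - 10p - 2), -6(q + 1)).
At (4, -4): H = diag(216, 18).
Both eigenvalues are positive, so H is positive definite: a local minimum.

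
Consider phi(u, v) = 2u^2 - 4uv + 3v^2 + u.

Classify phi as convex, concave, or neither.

phi is quadratic, so its Hessian is the constant matrix H = [[4, -4], [-4, 6]].
det(H) = 8, tr(H) = 10.
det(H) > 0 and tr(H) > 0, so H is positive definite everywhere: convex.

convex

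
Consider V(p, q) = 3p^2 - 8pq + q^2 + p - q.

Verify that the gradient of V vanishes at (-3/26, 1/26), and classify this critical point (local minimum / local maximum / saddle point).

saddle point

∇V = (6p - 8q + 1, -8p + 2q - 1); substituting (-3/26, 1/26) gives ∇V = (0, 0), so (-3/26, 1/26) is indeed a critical point.
The Hessian of V is constant: H = [[6, -8], [-8, 2]].
det(H) = 6·2 − (-8)² = -52.
Since det(H) < 0, H is indefinite and the critical point is a saddle point.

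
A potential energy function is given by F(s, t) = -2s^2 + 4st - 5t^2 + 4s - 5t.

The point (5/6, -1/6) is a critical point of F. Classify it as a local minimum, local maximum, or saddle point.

local maximum

The Hessian of F is constant: H = [[-4, 4], [4, -10]].
det(H) = (-4)·(-10) − 4² = 24.
det(H) > 0 and tr(H) = -14 < 0, so H is negative definite and the point is a local maximum.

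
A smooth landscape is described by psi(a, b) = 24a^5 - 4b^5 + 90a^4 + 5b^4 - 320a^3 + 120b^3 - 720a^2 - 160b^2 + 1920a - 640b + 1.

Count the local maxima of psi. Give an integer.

4

psi separates as a function of a plus a function of b, so ∇psi=0 decouples.
∂psi/∂a = 120(a - 2)(a - 1)(a + 2)(a + 4) = 0 at a ∈ {-4, -2, 1, 2}; ∂psi/∂b = -20(b - 4)(b - 2)(b + 1)(b + 4) = 0 at b ∈ {-4, -1, 2, 4}.
The Hessian is diagonal: diag(psi_aa, psi_bb). Second derivatives: psi_aa(-4)=-7200, psi_aa(-2)=2880, psi_aa(1)=-1800, psi_aa(2)=2880; psi_bb(-4)=2880, psi_bb(-1)=-900, psi_bb(2)=720, psi_bb(4)=-1600.
Local maxima occur where both diagonal entries negative: (-4, -1), (-4, 4), (1, -1), (1, 4). Count: 4.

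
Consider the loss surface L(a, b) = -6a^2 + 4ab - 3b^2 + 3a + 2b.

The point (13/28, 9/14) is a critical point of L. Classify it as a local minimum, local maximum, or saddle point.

The Hessian of L is constant: H = [[-12, 4], [4, -6]].
det(H) = (-12)·(-6) − 4² = 56.
det(H) > 0 and tr(H) = -18 < 0, so H is negative definite and the point is a local maximum.

local maximum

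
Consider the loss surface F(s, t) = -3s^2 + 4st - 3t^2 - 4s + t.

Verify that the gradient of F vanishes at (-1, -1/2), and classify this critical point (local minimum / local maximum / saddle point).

∇F = (-6s + 4t - 4, 4s - 6t + 1); substituting (-1, -1/2) gives ∇F = (0, 0), so (-1, -1/2) is indeed a critical point.
The Hessian of F is constant: H = [[-6, 4], [4, -6]].
det(H) = (-6)·(-6) − 4² = 20.
det(H) > 0 and tr(H) = -12 < 0, so H is negative definite and the point is a local maximum.

local maximum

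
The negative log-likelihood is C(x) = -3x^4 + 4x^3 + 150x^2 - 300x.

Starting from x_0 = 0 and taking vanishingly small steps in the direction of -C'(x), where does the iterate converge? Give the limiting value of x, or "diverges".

1

C'(x) = -12(x - 5)(x - 1)(x + 5), so C'(0) = -300.
Gradient descent moves in the -C' direction, i.e. x is increasing.
The nearest critical point in that direction is x = 1, where C'' = 288 > 0 (a local minimum). The iterate converges there.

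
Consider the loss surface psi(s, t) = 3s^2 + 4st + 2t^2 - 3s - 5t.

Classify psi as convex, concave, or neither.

convex

psi is quadratic, so its Hessian is the constant matrix H = [[6, 4], [4, 4]].
det(H) = 8, tr(H) = 10.
det(H) > 0 and tr(H) > 0, so H is positive definite everywhere: convex.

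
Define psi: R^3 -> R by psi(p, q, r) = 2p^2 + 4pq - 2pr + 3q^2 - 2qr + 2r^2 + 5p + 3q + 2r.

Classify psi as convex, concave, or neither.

psi is quadratic, so its Hessian is the constant matrix H = [[4, 4, -2], [4, 6, -2], [-2, -2, 4]].
Leading principal minors: 4, 8, 24.
All positive ⇒ H ≻ 0 ⇒ convex.

convex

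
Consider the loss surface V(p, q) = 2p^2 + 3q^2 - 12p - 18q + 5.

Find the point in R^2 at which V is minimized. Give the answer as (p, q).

V(p,q) separates as A(p) + B(q) + 5, so its minimum is min A + min B + 5.
A'(p) = 4p - 12 vanishes at p ∈ {3}; B'(q) = 6q - 18 vanishes at q ∈ {3}.
Local minima of A (where A''>0): A(3)=-18. Local minima of B: B(3)=-27.
So the global minimum of V is A(3) + B(3) + 5 = -18 − 27 + 5 = -40, attained at (3, 3).

(3, 3)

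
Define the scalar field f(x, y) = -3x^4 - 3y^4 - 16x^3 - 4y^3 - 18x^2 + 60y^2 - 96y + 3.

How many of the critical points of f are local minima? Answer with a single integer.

f separates as a function of x plus a function of y, so ∇f=0 decouples.
∂f/∂x = -12x(x + 1)(x + 3) = 0 at x ∈ {-3, -1, 0}; ∂f/∂y = -12(y - 2)(y - 1)(y + 4) = 0 at y ∈ {-4, 1, 2}.
The Hessian is diagonal: diag(f_xx, f_yy). Second derivatives: f_xx(-3)=-72, f_xx(-1)=24, f_xx(0)=-36; f_yy(-4)=-360, f_yy(1)=60, f_yy(2)=-72.
Local minima occur where both diagonal entries positive: (-1, 1). Count: 1.

1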